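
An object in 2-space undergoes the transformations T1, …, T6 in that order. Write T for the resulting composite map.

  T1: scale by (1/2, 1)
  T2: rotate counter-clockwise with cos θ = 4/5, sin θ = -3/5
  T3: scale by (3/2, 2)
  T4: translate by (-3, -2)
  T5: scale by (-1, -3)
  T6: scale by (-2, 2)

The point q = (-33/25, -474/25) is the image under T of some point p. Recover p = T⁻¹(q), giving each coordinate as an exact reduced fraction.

p = (-3/5, 3)

T1 = [1/2 0 0; 0 1 0; 0 0 1]
T2·T1 = [2/5 3/5 0; -3/10 4/5 0; 0 0 1]
T3·…·T1 = [3/5 9/10 0; -3/5 8/5 0; 0 0 1]
T4·…·T1 = [3/5 9/10 -3; -3/5 8/5 -2; 0 0 1]
T5·…·T1 = [-3/5 -9/10 3; 9/5 -24/5 6; 0 0 1]
T6·…·T1 = [6/5 9/5 -6; 18/5 -48/5 12; 0 0 1]
det M = -18; M⁻¹ = [8/15 1/10 2; 1/5 -1/15 2; 0 0 1]
M⁻¹ · (-33/25, -474/25)ᵀ = (-3/5, 3)ᵀ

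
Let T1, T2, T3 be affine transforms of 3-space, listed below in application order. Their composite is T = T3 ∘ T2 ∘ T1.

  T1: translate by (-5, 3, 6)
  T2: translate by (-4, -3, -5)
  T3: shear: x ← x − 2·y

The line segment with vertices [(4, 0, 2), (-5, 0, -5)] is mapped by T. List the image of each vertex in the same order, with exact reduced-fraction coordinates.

T1 translate by (-5, 3, 6): (4, 0, 2) → (-1, 3, 8); (-5, 0, -5) → (-10, 3, 1)
T2 translate by (-4, -3, -5): (-1, 3, 8) → (-5, 0, 3); (-10, 3, 1) → (-14, 0, -4)
T3 shear: x ← x − 2·y: (-5, 0, 3) → (-5, 0, 3); (-14, 0, -4) → (-14, 0, -4)

image vertices: (-5, 0, 3), (-14, 0, -4)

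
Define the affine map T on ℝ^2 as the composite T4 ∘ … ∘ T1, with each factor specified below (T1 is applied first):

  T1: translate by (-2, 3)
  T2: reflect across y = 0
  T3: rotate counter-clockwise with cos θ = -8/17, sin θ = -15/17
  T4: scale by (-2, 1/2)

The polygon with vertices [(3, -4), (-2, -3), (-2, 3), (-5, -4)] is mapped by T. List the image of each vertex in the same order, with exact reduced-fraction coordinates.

image vertices: (-14/17, -23/34), (-64/17, 30/17), (116/17, 54/17), (-142/17, 97/34)

T1 translate by (-2, 3): (3, -4) → (1, -1); (-2, -3) → (-4, 0); (-2, 3) → (-4, 6); (-5, -4) → (-7, -1)
T2 reflect across y = 0: (1, -1) → (1, 1); (-4, 0) → (-4, 0); (-4, 6) → (-4, -6); (-7, -1) → (-7, 1)
T3 rotate counter-clockwise with cos θ = -8/17, sin θ = -15/17: (1, 1) → (7/17, -23/17); (-4, 0) → (32/17, 60/17); (-4, -6) → (-58/17, 108/17); (-7, 1) → (71/17, 97/17)
T4 scale by (-2, 1/2): (7/17, -23/17) → (-14/17, -23/34); (32/17, 60/17) → (-64/17, 30/17); (-58/17, 108/17) → (116/17, 54/17); (71/17, 97/17) → (-142/17, 97/34)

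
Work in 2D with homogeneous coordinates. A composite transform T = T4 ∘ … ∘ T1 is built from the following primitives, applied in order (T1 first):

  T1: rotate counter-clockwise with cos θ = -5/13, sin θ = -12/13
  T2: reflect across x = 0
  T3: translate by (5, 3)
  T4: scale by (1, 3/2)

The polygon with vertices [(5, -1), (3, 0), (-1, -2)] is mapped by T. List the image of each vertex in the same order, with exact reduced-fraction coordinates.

T1 rotate counter-clockwise with cos θ = -5/13, sin θ = -12/13: (5, -1) → (-37/13, -55/13); (3, 0) → (-15/13, -36/13); (-1, -2) → (-19/13, 22/13)
T2 reflect across x = 0: (-37/13, -55/13) → (37/13, -55/13); (-15/13, -36/13) → (15/13, -36/13); (-19/13, 22/13) → (19/13, 22/13)
T3 translate by (5, 3): (37/13, -55/13) → (102/13, -16/13); (15/13, -36/13) → (80/13, 3/13); (19/13, 22/13) → (84/13, 61/13)
T4 scale by (1, 3/2): (102/13, -16/13) → (102/13, -24/13); (80/13, 3/13) → (80/13, 9/26); (84/13, 61/13) → (84/13, 183/26)

image vertices: (102/13, -24/13), (80/13, 9/26), (84/13, 183/26)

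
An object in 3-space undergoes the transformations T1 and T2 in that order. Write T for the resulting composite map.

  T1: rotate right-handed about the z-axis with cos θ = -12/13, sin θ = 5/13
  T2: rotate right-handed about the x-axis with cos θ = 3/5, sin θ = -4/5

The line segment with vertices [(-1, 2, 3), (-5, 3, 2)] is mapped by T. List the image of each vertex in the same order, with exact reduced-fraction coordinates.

image vertices: (2/13, 69/65, 233/65), (45/13, -79/65, 322/65)

T1 rotate right-handed about the z-axis with cos θ = -12/13, sin θ = 5/13: (-1, 2, 3) → (2/13, -29/13, 3); (-5, 3, 2) → (45/13, -61/13, 2)
T2 rotate right-handed about the x-axis with cos θ = 3/5, sin θ = -4/5: (2/13, -29/13, 3) → (2/13, 69/65, 233/65); (45/13, -61/13, 2) → (45/13, -79/65, 322/65)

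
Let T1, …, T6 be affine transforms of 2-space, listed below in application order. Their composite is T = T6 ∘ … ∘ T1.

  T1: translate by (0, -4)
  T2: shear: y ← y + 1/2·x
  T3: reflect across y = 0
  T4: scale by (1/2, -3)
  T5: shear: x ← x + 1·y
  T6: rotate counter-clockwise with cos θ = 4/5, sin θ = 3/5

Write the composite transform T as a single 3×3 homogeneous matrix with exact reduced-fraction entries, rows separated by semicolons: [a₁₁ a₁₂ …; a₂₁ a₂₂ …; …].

T = [7/10 3/5 -12/5; 12/5 21/5 -84/5; 0 0 1]

T1 = [1 0 0; 0 1 -4; 0 0 1]
T2·T1 = [1 0 0; 1/2 1 -4; 0 0 1]
T3·…·T1 = [1 0 0; -1/2 -1 4; 0 0 1]
T4·…·T1 = [1/2 0 0; 3/2 3 -12; 0 0 1]
T5·…·T1 = [2 3 -12; 3/2 3 -12; 0 0 1]
T6·…·T1 = [7/10 3/5 -12/5; 12/5 21/5 -84/5; 0 0 1]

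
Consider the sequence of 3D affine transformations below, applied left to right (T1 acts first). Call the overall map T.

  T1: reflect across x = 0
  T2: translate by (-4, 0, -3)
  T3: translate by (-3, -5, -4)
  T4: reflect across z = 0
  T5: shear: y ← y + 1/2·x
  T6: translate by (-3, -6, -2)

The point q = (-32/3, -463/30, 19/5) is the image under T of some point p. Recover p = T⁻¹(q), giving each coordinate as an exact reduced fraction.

p = (2/3, -3/5, 6/5)

T1 = [-1 0 0 0; 0 1 0 0; 0 0 1 0; 0 0 0 1]
T2·T1 = [-1 0 0 -4; 0 1 0 0; 0 0 1 -3; 0 0 0 1]
T3·…·T1 = [-1 0 0 -7; 0 1 0 -5; 0 0 1 -7; 0 0 0 1]
T4·…·T1 = [-1 0 0 -7; 0 1 0 -5; 0 0 -1 7; 0 0 0 1]
T5·…·T1 = [-1 0 0 -7; -1/2 1 0 -17/2; 0 0 -1 7; 0 0 0 1]
T6·…·T1 = [-1 0 0 -10; -1/2 1 0 -29/2; 0 0 -1 5; 0 0 0 1]
det M = 1; M⁻¹ = [-1 0 0 -10; -1/2 1 0 19/2; 0 0 -1 5; 0 0 0 1]
M⁻¹ · (-32/3, -463/30, 19/5)ᵀ = (2/3, -3/5, 6/5)ᵀ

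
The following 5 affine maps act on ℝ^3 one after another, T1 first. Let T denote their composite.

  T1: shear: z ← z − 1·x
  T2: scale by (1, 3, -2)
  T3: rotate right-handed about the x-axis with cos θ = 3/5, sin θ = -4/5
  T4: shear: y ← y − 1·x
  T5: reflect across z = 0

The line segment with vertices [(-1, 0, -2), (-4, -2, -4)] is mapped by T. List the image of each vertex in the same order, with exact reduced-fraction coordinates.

image vertices: (-1, 13/5, -6/5), (-4, 2/5, -24/5)

T1 shear: z ← z − 1·x: (-1, 0, -2) → (-1, 0, -1); (-4, -2, -4) → (-4, -2, 0)
T2 scale by (1, 3, -2): (-1, 0, -1) → (-1, 0, 2); (-4, -2, 0) → (-4, -6, 0)
T3 rotate right-handed about the x-axis with cos θ = 3/5, sin θ = -4/5: (-1, 0, 2) → (-1, 8/5, 6/5); (-4, -6, 0) → (-4, -18/5, 24/5)
T4 shear: y ← y − 1·x: (-1, 8/5, 6/5) → (-1, 13/5, 6/5); (-4, -18/5, 24/5) → (-4, 2/5, 24/5)
T5 reflect across z = 0: (-1, 13/5, 6/5) → (-1, 13/5, -6/5); (-4, 2/5, 24/5) → (-4, 2/5, -24/5)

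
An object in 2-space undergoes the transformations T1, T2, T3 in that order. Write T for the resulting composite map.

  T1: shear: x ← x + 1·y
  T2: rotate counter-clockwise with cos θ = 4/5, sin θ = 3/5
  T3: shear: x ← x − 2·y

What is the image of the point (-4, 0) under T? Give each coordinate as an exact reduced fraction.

T1 shear: x ← x + 1·y: (-4, 0) → (-4, 0)
T2 rotate counter-clockwise with cos θ = 4/5, sin θ = 3/5: (-4, 0) → (-16/5, -12/5)
T3 shear: x ← x − 2·y: (-16/5, -12/5) → (8/5, -12/5)

T(p) = (8/5, -12/5)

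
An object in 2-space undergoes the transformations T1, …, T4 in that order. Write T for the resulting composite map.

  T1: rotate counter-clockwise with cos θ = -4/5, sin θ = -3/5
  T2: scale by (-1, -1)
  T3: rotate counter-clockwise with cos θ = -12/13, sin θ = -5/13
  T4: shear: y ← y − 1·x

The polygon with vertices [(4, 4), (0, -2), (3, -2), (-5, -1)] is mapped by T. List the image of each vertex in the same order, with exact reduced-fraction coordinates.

image vertices: (92/65, -448/65), (-112/65, 178/65), (-211/65, 109/65), (109/65, 204/65)

T1 rotate counter-clockwise with cos θ = -4/5, sin θ = -3/5: (4, 4) → (-4/5, -28/5); (0, -2) → (-6/5, 8/5); (3, -2) → (-18/5, -1/5); (-5, -1) → (17/5, 19/5)
T2 scale by (-1, -1): (-4/5, -28/5) → (4/5, 28/5); (-6/5, 8/5) → (6/5, -8/5); (-18/5, -1/5) → (18/5, 1/5); (17/5, 19/5) → (-17/5, -19/5)
T3 rotate counter-clockwise with cos θ = -12/13, sin θ = -5/13: (4/5, 28/5) → (92/65, -356/65); (6/5, -8/5) → (-112/65, 66/65); (18/5, 1/5) → (-211/65, -102/65); (-17/5, -19/5) → (109/65, 313/65)
T4 shear: y ← y − 1·x: (92/65, -356/65) → (92/65, -448/65); (-112/65, 66/65) → (-112/65, 178/65); (-211/65, -102/65) → (-211/65, 109/65); (109/65, 313/65) → (109/65, 204/65)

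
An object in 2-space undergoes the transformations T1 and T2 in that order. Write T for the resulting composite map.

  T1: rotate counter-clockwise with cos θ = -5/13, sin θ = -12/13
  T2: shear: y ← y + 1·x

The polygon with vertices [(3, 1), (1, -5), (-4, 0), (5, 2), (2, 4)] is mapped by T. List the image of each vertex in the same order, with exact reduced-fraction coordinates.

image vertices: (-3/13, -44/13), (-5, -4), (20/13, 68/13), (-1/13, -71/13), (38/13, -6/13)

T1 rotate counter-clockwise with cos θ = -5/13, sin θ = -12/13: (3, 1) → (-3/13, -41/13); (1, -5) → (-5, 1); (-4, 0) → (20/13, 48/13); (5, 2) → (-1/13, -70/13); (2, 4) → (38/13, -44/13)
T2 shear: y ← y + 1·x: (-3/13, -41/13) → (-3/13, -44/13); (-5, 1) → (-5, -4); (20/13, 48/13) → (20/13, 68/13); (-1/13, -70/13) → (-1/13, -71/13); (38/13, -44/13) → (38/13, -6/13)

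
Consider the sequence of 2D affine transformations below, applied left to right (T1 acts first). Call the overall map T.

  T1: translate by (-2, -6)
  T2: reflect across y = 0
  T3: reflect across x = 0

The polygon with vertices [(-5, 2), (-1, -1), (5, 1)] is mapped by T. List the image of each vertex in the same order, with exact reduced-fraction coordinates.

image vertices: (7, 4), (3, 7), (-3, 5)

T1 translate by (-2, -6): (-5, 2) → (-7, -4); (-1, -1) → (-3, -7); (5, 1) → (3, -5)
T2 reflect across y = 0: (-7, -4) → (-7, 4); (-3, -7) → (-3, 7); (3, -5) → (3, 5)
T3 reflect across x = 0: (-7, 4) → (7, 4); (-3, 7) → (3, 7); (3, 5) → (-3, 5)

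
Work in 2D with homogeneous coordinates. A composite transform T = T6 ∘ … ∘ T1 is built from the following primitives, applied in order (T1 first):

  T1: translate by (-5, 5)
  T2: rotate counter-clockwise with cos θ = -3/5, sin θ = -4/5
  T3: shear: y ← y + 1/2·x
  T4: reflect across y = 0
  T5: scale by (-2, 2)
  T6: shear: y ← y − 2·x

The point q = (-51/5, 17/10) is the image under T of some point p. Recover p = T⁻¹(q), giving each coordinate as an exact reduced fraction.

T1 = [1 0 -5; 0 1 5; 0 0 1]
T2·T1 = [-3/5 4/5 7; -4/5 -3/5 1; 0 0 1]
T3·…·T1 = [-3/5 4/5 7; -11/10 -1/5 9/2; 0 0 1]
T4·…·T1 = [-3/5 4/5 7; 11/10 1/5 -9/2; 0 0 1]
T5·…·T1 = [6/5 -8/5 -14; 11/5 2/5 -9; 0 0 1]
T6·…·T1 = [6/5 -8/5 -14; -1/5 18/5 19; 0 0 1]
det M = 4; M⁻¹ = [9/10 2/5 5; 1/20 3/10 -5; 0 0 1]
M⁻¹ · (-51/5, 17/10)ᵀ = (-7/2, -5)ᵀ

p = (-7/2, -5)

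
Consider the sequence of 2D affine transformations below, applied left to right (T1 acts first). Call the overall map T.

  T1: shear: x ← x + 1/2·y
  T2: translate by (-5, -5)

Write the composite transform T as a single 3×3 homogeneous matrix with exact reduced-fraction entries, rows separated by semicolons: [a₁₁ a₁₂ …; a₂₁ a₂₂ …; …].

T1 = [1 1/2 0; 0 1 0; 0 0 1]
T2·T1 = [1 1/2 -5; 0 1 -5; 0 0 1]

T = [1 1/2 -5; 0 1 -5; 0 0 1]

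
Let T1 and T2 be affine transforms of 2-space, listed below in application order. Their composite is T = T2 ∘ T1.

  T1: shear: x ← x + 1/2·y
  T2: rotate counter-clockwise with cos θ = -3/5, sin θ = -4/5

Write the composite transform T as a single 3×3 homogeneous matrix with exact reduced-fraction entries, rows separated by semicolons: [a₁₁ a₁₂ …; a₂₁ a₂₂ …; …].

T = [-3/5 1/2 0; -4/5 -1 0; 0 0 1]

T1 = [1 1/2 0; 0 1 0; 0 0 1]
T2·T1 = [-3/5 1/2 0; -4/5 -1 0; 0 0 1]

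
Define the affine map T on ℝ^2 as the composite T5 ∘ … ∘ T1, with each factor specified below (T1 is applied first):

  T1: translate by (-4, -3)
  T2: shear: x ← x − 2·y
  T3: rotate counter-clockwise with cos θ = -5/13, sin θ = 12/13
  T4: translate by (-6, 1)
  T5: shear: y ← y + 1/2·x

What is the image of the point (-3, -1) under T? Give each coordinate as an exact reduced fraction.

T1 translate by (-4, -3): (-3, -1) → (-7, -4)
T2 shear: x ← x − 2·y: (-7, -4) → (1, -4)
T3 rotate counter-clockwise with cos θ = -5/13, sin θ = 12/13: (1, -4) → (43/13, 32/13)
T4 translate by (-6, 1): (43/13, 32/13) → (-35/13, 45/13)
T5 shear: y ← y + 1/2·x: (-35/13, 45/13) → (-35/13, 55/26)

T(p) = (-35/13, 55/26)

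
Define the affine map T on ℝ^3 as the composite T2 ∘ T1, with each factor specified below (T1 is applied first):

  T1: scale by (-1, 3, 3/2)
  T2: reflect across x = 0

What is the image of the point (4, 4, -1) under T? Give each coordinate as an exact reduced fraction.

T(p) = (4, 12, -3/2)

T1 scale by (-1, 3, 3/2): (4, 4, -1) → (-4, 12, -3/2)
T2 reflect across x = 0: (-4, 12, -3/2) → (4, 12, -3/2)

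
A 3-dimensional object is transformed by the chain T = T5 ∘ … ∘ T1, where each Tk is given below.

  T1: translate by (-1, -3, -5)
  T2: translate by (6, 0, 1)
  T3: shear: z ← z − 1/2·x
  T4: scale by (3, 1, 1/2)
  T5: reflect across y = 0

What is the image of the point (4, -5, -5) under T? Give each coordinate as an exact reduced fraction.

T(p) = (27, 8, -27/4)

T1 translate by (-1, -3, -5): (4, -5, -5) → (3, -8, -10)
T2 translate by (6, 0, 1): (3, -8, -10) → (9, -8, -9)
T3 shear: z ← z − 1/2·x: (9, -8, -9) → (9, -8, -27/2)
T4 scale by (3, 1, 1/2): (9, -8, -27/2) → (27, -8, -27/4)
T5 reflect across y = 0: (27, -8, -27/4) → (27, 8, -27/4)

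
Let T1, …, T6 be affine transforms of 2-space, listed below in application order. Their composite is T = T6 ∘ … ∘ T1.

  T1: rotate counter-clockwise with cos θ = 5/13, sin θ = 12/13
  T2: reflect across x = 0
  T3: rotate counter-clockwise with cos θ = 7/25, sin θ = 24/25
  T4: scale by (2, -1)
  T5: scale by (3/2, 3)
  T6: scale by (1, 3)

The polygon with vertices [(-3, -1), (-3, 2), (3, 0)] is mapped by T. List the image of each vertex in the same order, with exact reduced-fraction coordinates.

image vertices: (603/65, 387/65), (207/25, -522/25), (-2907/325, 972/325)

T1 rotate counter-clockwise with cos θ = 5/13, sin θ = 12/13: (-3, -1) → (-3/13, -41/13); (-3, 2) → (-3, -2); (3, 0) → (15/13, 36/13)
T2 reflect across x = 0: (-3/13, -41/13) → (3/13, -41/13); (-3, -2) → (3, -2); (15/13, 36/13) → (-15/13, 36/13)
T3 rotate counter-clockwise with cos θ = 7/25, sin θ = 24/25: (3/13, -41/13) → (201/65, -43/65); (3, -2) → (69/25, 58/25); (-15/13, 36/13) → (-969/325, -108/325)
T4 scale by (2, -1): (201/65, -43/65) → (402/65, 43/65); (69/25, 58/25) → (138/25, -58/25); (-969/325, -108/325) → (-1938/325, 108/325)
T5 scale by (3/2, 3): (402/65, 43/65) → (603/65, 129/65); (138/25, -58/25) → (207/25, -174/25); (-1938/325, 108/325) → (-2907/325, 324/325)
T6 scale by (1, 3): (603/65, 129/65) → (603/65, 387/65); (207/25, -174/25) → (207/25, -522/25); (-2907/325, 324/325) → (-2907/325, 972/325)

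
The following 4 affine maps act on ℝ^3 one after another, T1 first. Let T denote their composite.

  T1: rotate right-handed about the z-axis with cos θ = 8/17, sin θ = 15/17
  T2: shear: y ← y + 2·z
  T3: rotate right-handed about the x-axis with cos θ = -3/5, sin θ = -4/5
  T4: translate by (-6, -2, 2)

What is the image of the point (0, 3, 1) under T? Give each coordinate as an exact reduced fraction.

T(p) = (-147/17, -276/85, -113/85)

T1 rotate right-handed about the z-axis with cos θ = 8/17, sin θ = 15/17: (0, 3, 1) → (-45/17, 24/17, 1)
T2 shear: y ← y + 2·z: (-45/17, 24/17, 1) → (-45/17, 58/17, 1)
T3 rotate right-handed about the x-axis with cos θ = -3/5, sin θ = -4/5: (-45/17, 58/17, 1) → (-45/17, -106/85, -283/85)
T4 translate by (-6, -2, 2): (-45/17, -106/85, -283/85) → (-147/17, -276/85, -113/85)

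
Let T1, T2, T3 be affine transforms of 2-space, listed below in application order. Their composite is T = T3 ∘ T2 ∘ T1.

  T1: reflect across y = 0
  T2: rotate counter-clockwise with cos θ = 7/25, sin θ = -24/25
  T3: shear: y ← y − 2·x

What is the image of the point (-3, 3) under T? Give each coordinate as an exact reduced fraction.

T(p) = (-93/25, 237/25)

T1 reflect across y = 0: (-3, 3) → (-3, -3)
T2 rotate counter-clockwise with cos θ = 7/25, sin θ = -24/25: (-3, -3) → (-93/25, 51/25)
T3 shear: y ← y − 2·x: (-93/25, 51/25) → (-93/25, 237/25)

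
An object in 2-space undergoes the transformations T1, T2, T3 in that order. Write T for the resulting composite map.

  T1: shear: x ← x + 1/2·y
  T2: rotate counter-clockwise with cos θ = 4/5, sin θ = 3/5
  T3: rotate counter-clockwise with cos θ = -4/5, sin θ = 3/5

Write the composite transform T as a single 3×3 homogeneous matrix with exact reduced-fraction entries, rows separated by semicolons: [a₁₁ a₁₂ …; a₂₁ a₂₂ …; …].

T = [-1 -1/2 0; 0 -1 0; 0 0 1]

T1 = [1 1/2 0; 0 1 0; 0 0 1]
T2·T1 = [4/5 -1/5 0; 3/5 11/10 0; 0 0 1]
T3·…·T1 = [-1 -1/2 0; 0 -1 0; 0 0 1]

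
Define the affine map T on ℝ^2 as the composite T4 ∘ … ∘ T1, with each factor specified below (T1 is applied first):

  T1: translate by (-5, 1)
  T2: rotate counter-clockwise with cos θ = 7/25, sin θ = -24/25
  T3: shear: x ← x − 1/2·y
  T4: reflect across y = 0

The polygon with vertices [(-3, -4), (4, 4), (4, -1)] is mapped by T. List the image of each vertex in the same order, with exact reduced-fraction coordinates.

image vertices: (-427/50, -171/25), (167/50, -59/25), (-19/25, -24/25)

T1 translate by (-5, 1): (-3, -4) → (-8, -3); (4, 4) → (-1, 5); (4, -1) → (-1, 0)
T2 rotate counter-clockwise with cos θ = 7/25, sin θ = -24/25: (-8, -3) → (-128/25, 171/25); (-1, 5) → (113/25, 59/25); (-1, 0) → (-7/25, 24/25)
T3 shear: x ← x − 1/2·y: (-128/25, 171/25) → (-427/50, 171/25); (113/25, 59/25) → (167/50, 59/25); (-7/25, 24/25) → (-19/25, 24/25)
T4 reflect across y = 0: (-427/50, 171/25) → (-427/50, -171/25); (167/50, 59/25) → (167/50, -59/25); (-19/25, 24/25) → (-19/25, -24/25)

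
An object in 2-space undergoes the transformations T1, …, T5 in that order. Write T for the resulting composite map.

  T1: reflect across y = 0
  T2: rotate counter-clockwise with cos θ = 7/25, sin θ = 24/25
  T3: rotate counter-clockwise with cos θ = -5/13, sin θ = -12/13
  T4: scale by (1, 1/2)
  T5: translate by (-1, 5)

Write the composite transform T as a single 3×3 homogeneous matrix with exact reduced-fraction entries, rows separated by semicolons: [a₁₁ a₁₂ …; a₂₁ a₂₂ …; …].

T1 = [1 0 0; 0 -1 0; 0 0 1]
T2·T1 = [7/25 24/25 0; 24/25 -7/25 0; 0 0 1]
T3·…·T1 = [253/325 -204/325 0; -204/325 -253/325 0; 0 0 1]
T4·…·T1 = [253/325 -204/325 0; -102/325 -253/650 0; 0 0 1]
T5·…·T1 = [253/325 -204/325 -1; -102/325 -253/650 5; 0 0 1]

T = [253/325 -204/325 -1; -102/325 -253/650 5; 0 0 1]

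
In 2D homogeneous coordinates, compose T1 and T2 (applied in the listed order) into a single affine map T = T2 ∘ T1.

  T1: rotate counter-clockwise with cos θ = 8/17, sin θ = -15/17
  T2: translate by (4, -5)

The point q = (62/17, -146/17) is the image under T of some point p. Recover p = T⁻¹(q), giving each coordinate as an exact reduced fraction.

T1 = [8/17 15/17 0; -15/17 8/17 0; 0 0 1]
T2·T1 = [8/17 15/17 4; -15/17 8/17 -5; 0 0 1]
det M = 1; M⁻¹ = [8/17 -15/17 -107/17; 15/17 8/17 -20/17; 0 0 1]
M⁻¹ · (62/17, -146/17)ᵀ = (3, -2)ᵀ

p = (3, -2)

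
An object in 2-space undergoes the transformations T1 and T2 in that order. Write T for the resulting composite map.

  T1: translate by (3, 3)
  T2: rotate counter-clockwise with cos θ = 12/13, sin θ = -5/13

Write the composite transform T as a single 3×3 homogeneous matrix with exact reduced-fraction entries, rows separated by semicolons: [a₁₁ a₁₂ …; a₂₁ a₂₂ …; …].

T1 = [1 0 3; 0 1 3; 0 0 1]
T2·T1 = [12/13 5/13 51/13; -5/13 12/13 21/13; 0 0 1]

T = [12/13 5/13 51/13; -5/13 12/13 21/13; 0 0 1]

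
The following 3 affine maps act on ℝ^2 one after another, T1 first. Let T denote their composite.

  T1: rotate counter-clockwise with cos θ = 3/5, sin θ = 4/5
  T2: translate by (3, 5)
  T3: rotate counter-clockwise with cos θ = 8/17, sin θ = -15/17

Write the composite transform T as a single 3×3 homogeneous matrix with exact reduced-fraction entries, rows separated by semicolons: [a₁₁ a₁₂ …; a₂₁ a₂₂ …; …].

T1 = [3/5 -4/5 0; 4/5 3/5 0; 0 0 1]
T2·T1 = [3/5 -4/5 3; 4/5 3/5 5; 0 0 1]
T3·…·T1 = [84/85 13/85 99/17; -13/85 84/85 -5/17; 0 0 1]

T = [84/85 13/85 99/17; -13/85 84/85 -5/17; 0 0 1]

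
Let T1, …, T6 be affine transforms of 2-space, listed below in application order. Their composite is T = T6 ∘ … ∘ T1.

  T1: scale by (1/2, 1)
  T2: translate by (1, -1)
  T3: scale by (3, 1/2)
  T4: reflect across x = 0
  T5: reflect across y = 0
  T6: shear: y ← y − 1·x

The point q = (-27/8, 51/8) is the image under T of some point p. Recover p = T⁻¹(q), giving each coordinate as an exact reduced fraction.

T1 = [1/2 0 0; 0 1 0; 0 0 1]
T2·T1 = [1/2 0 1; 0 1 -1; 0 0 1]
T3·…·T1 = [3/2 0 3; 0 1/2 -1/2; 0 0 1]
T4·…·T1 = [-3/2 0 -3; 0 1/2 -1/2; 0 0 1]
T5·…·T1 = [-3/2 0 -3; 0 -1/2 1/2; 0 0 1]
T6·…·T1 = [-3/2 0 -3; 3/2 -1/2 7/2; 0 0 1]
det M = 3/4; M⁻¹ = [-2/3 0 -2; -2 -2 1; 0 0 1]
M⁻¹ · (-27/8, 51/8)ᵀ = (1/4, -5)ᵀ

p = (1/4, -5)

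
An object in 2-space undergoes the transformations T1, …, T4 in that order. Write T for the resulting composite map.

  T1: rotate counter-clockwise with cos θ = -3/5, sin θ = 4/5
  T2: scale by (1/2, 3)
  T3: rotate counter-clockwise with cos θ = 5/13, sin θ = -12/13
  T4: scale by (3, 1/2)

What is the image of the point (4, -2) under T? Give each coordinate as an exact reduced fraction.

T1 rotate counter-clockwise with cos θ = -3/5, sin θ = 4/5: (4, -2) → (-4/5, 22/5)
T2 scale by (1/2, 3): (-4/5, 22/5) → (-2/5, 66/5)
T3 rotate counter-clockwise with cos θ = 5/13, sin θ = -12/13: (-2/5, 66/5) → (782/65, 354/65)
T4 scale by (3, 1/2): (782/65, 354/65) → (2346/65, 177/65)

T(p) = (2346/65, 177/65)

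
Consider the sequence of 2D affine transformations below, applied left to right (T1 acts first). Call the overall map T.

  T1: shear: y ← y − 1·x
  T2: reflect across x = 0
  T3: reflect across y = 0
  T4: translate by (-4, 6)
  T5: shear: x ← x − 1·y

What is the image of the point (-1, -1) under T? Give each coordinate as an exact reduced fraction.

T(p) = (-9, 6)

T1 shear: y ← y − 1·x: (-1, -1) → (-1, 0)
T2 reflect across x = 0: (-1, 0) → (1, 0)
T3 reflect across y = 0: (1, 0) → (1, 0)
T4 translate by (-4, 6): (1, 0) → (-3, 6)
T5 shear: x ← x − 1·y: (-3, 6) → (-9, 6)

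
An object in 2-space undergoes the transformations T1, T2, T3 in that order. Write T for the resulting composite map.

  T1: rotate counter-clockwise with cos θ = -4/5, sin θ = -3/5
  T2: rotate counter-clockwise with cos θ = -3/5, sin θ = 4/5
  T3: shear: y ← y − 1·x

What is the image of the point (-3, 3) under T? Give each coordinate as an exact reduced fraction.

T1 rotate counter-clockwise with cos θ = -4/5, sin θ = -3/5: (-3, 3) → (21/5, -3/5)
T2 rotate counter-clockwise with cos θ = -3/5, sin θ = 4/5: (21/5, -3/5) → (-51/25, 93/25)
T3 shear: y ← y − 1·x: (-51/25, 93/25) → (-51/25, 144/25)

T(p) = (-51/25, 144/25)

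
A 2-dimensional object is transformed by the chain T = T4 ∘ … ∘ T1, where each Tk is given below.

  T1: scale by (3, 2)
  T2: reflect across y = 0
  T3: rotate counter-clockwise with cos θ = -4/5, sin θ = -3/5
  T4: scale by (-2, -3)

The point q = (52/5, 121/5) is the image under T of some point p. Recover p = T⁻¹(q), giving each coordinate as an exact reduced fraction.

T1 = [3 0 0; 0 2 0; 0 0 1]
T2·T1 = [3 0 0; 0 -2 0; 0 0 1]
T3·…·T1 = [-12/5 -6/5 0; -9/5 8/5 0; 0 0 1]
T4·…·T1 = [24/5 12/5 0; 27/5 -24/5 0; 0 0 1]
det M = -36; M⁻¹ = [2/15 1/15 0; 3/20 -2/15 0; 0 0 1]
M⁻¹ · (52/5, 121/5)ᵀ = (3, -5/3)ᵀ

p = (3, -5/3)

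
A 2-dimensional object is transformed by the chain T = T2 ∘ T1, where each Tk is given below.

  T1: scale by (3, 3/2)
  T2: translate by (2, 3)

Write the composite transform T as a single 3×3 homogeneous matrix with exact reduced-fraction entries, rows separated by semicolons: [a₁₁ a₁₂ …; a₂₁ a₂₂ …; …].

T1 = [3 0 0; 0 3/2 0; 0 0 1]
T2·T1 = [3 0 2; 0 3/2 3; 0 0 1]

T = [3 0 2; 0 3/2 3; 0 0 1]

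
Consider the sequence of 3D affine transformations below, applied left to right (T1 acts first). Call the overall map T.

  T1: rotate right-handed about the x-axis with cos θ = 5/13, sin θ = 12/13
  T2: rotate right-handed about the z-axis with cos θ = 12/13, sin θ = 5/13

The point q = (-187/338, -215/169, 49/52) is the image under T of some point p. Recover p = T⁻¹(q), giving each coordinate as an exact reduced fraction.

p = (-1, 1/2, 5/4)

T1 = [1 0 0 0; 0 5/13 -12/13 0; 0 12/13 5/13 0; 0 0 0 1]
T2·T1 = [12/13 -25/169 60/169 0; 5/13 60/169 -144/169 0; 0 12/13 5/13 0; 0 0 0 1]
det M = 1; M⁻¹ = [12/13 5/13 0 0; -25/169 60/169 12/13 0; 60/169 -144/169 5/13 0; 0 0 0 1]
M⁻¹ · (-187/338, -215/169, 49/52)ᵀ = (-1, 1/2, 5/4)ᵀ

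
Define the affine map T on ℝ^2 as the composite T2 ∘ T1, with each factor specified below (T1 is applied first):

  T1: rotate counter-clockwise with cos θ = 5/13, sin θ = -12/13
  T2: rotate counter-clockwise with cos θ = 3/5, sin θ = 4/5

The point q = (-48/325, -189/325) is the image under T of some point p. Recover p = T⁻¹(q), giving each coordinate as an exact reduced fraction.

T1 = [5/13 12/13 0; -12/13 5/13 0; 0 0 1]
T2·T1 = [63/65 16/65 0; -16/65 63/65 0; 0 0 1]
det M = 1; M⁻¹ = [63/65 -16/65 0; 16/65 63/65 0; 0 0 1]
M⁻¹ · (-48/325, -189/325)ᵀ = (0, -3/5)ᵀ

p = (0, -3/5)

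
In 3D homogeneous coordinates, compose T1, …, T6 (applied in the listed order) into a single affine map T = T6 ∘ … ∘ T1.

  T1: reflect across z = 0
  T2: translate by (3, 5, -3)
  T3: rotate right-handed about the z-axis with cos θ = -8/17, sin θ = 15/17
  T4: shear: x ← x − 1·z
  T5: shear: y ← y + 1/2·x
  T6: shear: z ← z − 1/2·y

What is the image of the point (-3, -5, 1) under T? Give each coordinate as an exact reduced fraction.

T1 reflect across z = 0: (-3, -5, 1) → (-3, -5, -1)
T2 translate by (3, 5, -3): (-3, -5, -1) → (0, 0, -4)
T3 rotate right-handed about the z-axis with cos θ = -8/17, sin θ = 15/17: (0, 0, -4) → (0, 0, -4)
T4 shear: x ← x − 1·z: (0, 0, -4) → (4, 0, -4)
T5 shear: y ← y + 1/2·x: (4, 0, -4) → (4, 2, -4)
T6 shear: z ← z − 1/2·y: (4, 2, -4) → (4, 2, -5)

T(p) = (4, 2, -5)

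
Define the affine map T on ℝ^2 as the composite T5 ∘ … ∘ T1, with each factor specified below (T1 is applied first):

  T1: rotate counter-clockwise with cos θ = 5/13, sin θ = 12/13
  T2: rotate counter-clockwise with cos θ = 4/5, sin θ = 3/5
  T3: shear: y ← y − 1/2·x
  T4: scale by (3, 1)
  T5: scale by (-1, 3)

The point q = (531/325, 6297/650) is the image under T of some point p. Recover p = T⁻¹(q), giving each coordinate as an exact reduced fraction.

T1 = [5/13 -12/13 0; 12/13 5/13 0; 0 0 1]
T2·T1 = [-16/65 -63/65 0; 63/65 -16/65 0; 0 0 1]
T3·…·T1 = [-16/65 -63/65 0; 71/65 31/130 0; 0 0 1]
T4·…·T1 = [-48/65 -189/65 0; 71/65 31/130 0; 0 0 1]
T5·…·T1 = [48/65 189/65 0; 213/65 93/130 0; 0 0 1]
det M = -9; M⁻¹ = [-31/390 21/65 0; 71/195 -16/195 0; 0 0 1]
M⁻¹ · (531/325, 6297/650)ᵀ = (3, -1/5)ᵀ

p = (3, -1/5)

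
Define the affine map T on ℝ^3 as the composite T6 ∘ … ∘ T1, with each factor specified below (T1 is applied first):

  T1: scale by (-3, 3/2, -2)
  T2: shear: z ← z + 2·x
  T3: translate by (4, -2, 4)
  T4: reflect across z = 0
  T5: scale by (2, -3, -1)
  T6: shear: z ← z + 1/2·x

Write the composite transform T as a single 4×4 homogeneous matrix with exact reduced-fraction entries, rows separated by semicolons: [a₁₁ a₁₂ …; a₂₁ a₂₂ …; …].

T = [-6 0 0 8; 0 -9/2 0 6; -9 0 -2 8; 0 0 0 1]

T1 = [-3 0 0 0; 0 3/2 0 0; 0 0 -2 0; 0 0 0 1]
T2·T1 = [-3 0 0 0; 0 3/2 0 0; -6 0 -2 0; 0 0 0 1]
T3·…·T1 = [-3 0 0 4; 0 3/2 0 -2; -6 0 -2 4; 0 0 0 1]
T4·…·T1 = [-3 0 0 4; 0 3/2 0 -2; 6 0 2 -4; 0 0 0 1]
T5·…·T1 = [-6 0 0 8; 0 -9/2 0 6; -6 0 -2 4; 0 0 0 1]
T6·…·T1 = [-6 0 0 8; 0 -9/2 0 6; -9 0 -2 8; 0 0 0 1]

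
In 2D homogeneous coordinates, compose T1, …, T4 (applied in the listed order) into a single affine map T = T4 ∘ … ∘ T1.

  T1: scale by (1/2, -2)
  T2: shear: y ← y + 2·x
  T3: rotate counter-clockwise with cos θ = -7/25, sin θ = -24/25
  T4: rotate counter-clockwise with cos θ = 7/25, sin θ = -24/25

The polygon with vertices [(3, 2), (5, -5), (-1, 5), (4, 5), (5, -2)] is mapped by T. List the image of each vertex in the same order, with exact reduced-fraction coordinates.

T1 scale by (1/2, -2): (3, 2) → (3/2, -4); (5, -5) → (5/2, 10); (-1, 5) → (-1/2, -10); (4, 5) → (2, -10); (5, -2) → (5/2, 4)
T2 shear: y ← y + 2·x: (3/2, -4) → (3/2, -1); (5/2, 10) → (5/2, 15); (-1/2, -10) → (-1/2, -11); (2, -10) → (2, -6); (5/2, 4) → (5/2, 9)
T3 rotate counter-clockwise with cos θ = -7/25, sin θ = -24/25: (3/2, -1) → (-69/50, -29/25); (5/2, 15) → (137/10, -33/5); (-1/2, -11) → (-521/50, 89/25); (2, -6) → (-158/25, -6/25); (5/2, 9) → (397/50, -123/25)
T4 rotate counter-clockwise with cos θ = 7/25, sin θ = -24/25: (-69/50, -29/25) → (-3/2, 1); (137/10, -33/5) → (-5/2, -15); (-521/50, 89/25) → (1/2, 11); (-158/25, -6/25) → (-2, 6); (397/50, -123/25) → (-5/2, -9)

image vertices: (-3/2, 1), (-5/2, -15), (1/2, 11), (-2, 6), (-5/2, -9)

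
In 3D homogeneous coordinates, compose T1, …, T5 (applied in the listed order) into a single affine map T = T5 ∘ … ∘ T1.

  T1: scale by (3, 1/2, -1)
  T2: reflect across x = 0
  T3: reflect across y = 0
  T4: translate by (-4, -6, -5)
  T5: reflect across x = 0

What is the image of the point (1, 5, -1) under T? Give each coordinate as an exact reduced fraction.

T(p) = (7, -17/2, -4)

T1 scale by (3, 1/2, -1): (1, 5, -1) → (3, 5/2, 1)
T2 reflect across x = 0: (3, 5/2, 1) → (-3, 5/2, 1)
T3 reflect across y = 0: (-3, 5/2, 1) → (-3, -5/2, 1)
T4 translate by (-4, -6, -5): (-3, -5/2, 1) → (-7, -17/2, -4)
T5 reflect across x = 0: (-7, -17/2, -4) → (7, -17/2, -4)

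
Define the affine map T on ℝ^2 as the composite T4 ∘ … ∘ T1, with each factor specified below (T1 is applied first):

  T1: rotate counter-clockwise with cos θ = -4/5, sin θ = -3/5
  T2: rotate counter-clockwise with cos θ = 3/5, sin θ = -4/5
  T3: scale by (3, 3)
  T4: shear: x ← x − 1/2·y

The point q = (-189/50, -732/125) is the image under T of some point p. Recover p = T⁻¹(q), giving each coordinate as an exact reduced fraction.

p = (8/5, 5/2)

T1 = [-4/5 3/5 0; -3/5 -4/5 0; 0 0 1]
T2·T1 = [-24/25 -7/25 0; 7/25 -24/25 0; 0 0 1]
T3·…·T1 = [-72/25 -21/25 0; 21/25 -72/25 0; 0 0 1]
T4·…·T1 = [-33/10 3/5 0; 21/25 -72/25 0; 0 0 1]
det M = 9; M⁻¹ = [-8/25 -1/15 0; -7/75 -11/30 0; 0 0 1]
M⁻¹ · (-189/50, -732/125)ᵀ = (8/5, 5/2)ᵀ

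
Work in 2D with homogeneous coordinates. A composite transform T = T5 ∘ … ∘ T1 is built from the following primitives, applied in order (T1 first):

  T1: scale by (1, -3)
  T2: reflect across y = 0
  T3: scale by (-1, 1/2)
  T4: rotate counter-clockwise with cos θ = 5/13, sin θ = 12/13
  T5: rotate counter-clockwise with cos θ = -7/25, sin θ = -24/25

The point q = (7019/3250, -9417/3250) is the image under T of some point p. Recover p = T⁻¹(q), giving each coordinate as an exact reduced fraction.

p = (-7/2, -3/5)

T1 = [1 0 0; 0 -3 0; 0 0 1]
T2·T1 = [1 0 0; 0 3 0; 0 0 1]
T3·…·T1 = [-1 0 0; 0 3/2 0; 0 0 1]
T4·…·T1 = [-5/13 -18/13 0; -12/13 15/26 0; 0 0 1]
T5·…·T1 = [-253/325 306/325 0; 204/325 759/650 0; 0 0 1]
det M = -3/2; M⁻¹ = [-253/325 204/325 0; 136/325 506/975 0; 0 0 1]
M⁻¹ · (7019/3250, -9417/3250)ᵀ = (-7/2, -3/5)ᵀ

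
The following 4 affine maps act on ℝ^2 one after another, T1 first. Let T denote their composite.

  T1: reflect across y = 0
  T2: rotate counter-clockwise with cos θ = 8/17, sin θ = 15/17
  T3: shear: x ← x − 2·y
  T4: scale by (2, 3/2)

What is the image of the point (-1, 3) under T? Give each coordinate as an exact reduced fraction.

T1 reflect across y = 0: (-1, 3) → (-1, -3)
T2 rotate counter-clockwise with cos θ = 8/17, sin θ = 15/17: (-1, -3) → (37/17, -39/17)
T3 shear: x ← x − 2·y: (37/17, -39/17) → (115/17, -39/17)
T4 scale by (2, 3/2): (115/17, -39/17) → (230/17, -117/34)

T(p) = (230/17, -117/34)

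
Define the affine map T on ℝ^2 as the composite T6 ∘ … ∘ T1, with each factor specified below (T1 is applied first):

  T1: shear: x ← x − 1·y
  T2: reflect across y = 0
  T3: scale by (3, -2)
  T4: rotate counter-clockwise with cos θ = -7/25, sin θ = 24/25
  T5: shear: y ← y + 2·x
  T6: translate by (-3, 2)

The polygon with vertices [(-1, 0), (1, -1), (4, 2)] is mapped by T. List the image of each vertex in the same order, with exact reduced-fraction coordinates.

image vertices: (-54/25, 4/5), (-69/25, 44/5), (-213/25, -22/5)

T1 shear: x ← x − 1·y: (-1, 0) → (-1, 0); (1, -1) → (2, -1); (4, 2) → (2, 2)
T2 reflect across y = 0: (-1, 0) → (-1, 0); (2, -1) → (2, 1); (2, 2) → (2, -2)
T3 scale by (3, -2): (-1, 0) → (-3, 0); (2, 1) → (6, -2); (2, -2) → (6, 4)
T4 rotate counter-clockwise with cos θ = -7/25, sin θ = 24/25: (-3, 0) → (21/25, -72/25); (6, -2) → (6/25, 158/25); (6, 4) → (-138/25, 116/25)
T5 shear: y ← y + 2·x: (21/25, -72/25) → (21/25, -6/5); (6/25, 158/25) → (6/25, 34/5); (-138/25, 116/25) → (-138/25, -32/5)
T6 translate by (-3, 2): (21/25, -6/5) → (-54/25, 4/5); (6/25, 34/5) → (-69/25, 44/5); (-138/25, -32/5) → (-213/25, -22/5)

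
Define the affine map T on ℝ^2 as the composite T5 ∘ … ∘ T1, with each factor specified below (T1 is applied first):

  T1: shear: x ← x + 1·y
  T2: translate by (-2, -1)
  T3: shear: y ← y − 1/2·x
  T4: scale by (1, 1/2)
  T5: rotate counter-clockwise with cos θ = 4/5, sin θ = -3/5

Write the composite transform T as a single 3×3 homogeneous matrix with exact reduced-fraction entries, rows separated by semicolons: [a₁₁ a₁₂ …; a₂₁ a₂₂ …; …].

T = [13/20 19/20 -8/5; -4/5 -2/5 6/5; 0 0 1]

T1 = [1 1 0; 0 1 0; 0 0 1]
T2·T1 = [1 1 -2; 0 1 -1; 0 0 1]
T3·…·T1 = [1 1 -2; -1/2 1/2 0; 0 0 1]
T4·…·T1 = [1 1 -2; -1/4 1/4 0; 0 0 1]
T5·…·T1 = [13/20 19/20 -8/5; -4/5 -2/5 6/5; 0 0 1]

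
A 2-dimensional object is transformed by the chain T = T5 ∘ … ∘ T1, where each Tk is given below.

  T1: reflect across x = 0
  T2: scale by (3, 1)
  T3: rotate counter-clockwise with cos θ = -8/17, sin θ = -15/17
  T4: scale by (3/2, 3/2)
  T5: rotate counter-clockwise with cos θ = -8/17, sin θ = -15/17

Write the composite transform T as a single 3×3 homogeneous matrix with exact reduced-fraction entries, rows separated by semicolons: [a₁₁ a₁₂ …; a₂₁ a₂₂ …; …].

T = [1449/578 -360/289 0; -1080/289 -483/578 0; 0 0 1]

T1 = [-1 0 0; 0 1 0; 0 0 1]
T2·T1 = [-3 0 0; 0 1 0; 0 0 1]
T3·…·T1 = [24/17 15/17 0; 45/17 -8/17 0; 0 0 1]
T4·…·T1 = [36/17 45/34 0; 135/34 -12/17 0; 0 0 1]
T5·…·T1 = [1449/578 -360/289 0; -1080/289 -483/578 0; 0 0 1]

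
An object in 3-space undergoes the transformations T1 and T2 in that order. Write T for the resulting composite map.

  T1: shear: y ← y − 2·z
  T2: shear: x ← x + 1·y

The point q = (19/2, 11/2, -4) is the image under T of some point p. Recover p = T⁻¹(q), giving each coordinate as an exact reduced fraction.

T1 = [1 0 0 0; 0 1 -2 0; 0 0 1 0; 0 0 0 1]
T2·T1 = [1 1 -2 0; 0 1 -2 0; 0 0 1 0; 0 0 0 1]
det M = 1; M⁻¹ = [1 -1 0 0; 0 1 2 0; 0 0 1 0; 0 0 0 1]
M⁻¹ · (19/2, 11/2, -4)ᵀ = (4, -5/2, -4)ᵀ

p = (4, -5/2, -4)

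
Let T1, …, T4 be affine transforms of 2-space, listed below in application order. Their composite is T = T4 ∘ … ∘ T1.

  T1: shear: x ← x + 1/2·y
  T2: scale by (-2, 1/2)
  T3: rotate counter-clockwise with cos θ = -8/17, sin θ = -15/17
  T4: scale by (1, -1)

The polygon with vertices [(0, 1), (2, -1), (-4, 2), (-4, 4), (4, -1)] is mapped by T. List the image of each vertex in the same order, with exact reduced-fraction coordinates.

image vertices: (31/34, -11/17), (33/34, -49/17), (-33/17, 98/17), (-2/17, 76/17), (97/34, -109/17)

T1 shear: x ← x + 1/2·y: (0, 1) → (1/2, 1); (2, -1) → (3/2, -1); (-4, 2) → (-3, 2); (-4, 4) → (-2, 4); (4, -1) → (7/2, -1)
T2 scale by (-2, 1/2): (1/2, 1) → (-1, 1/2); (3/2, -1) → (-3, -1/2); (-3, 2) → (6, 1); (-2, 4) → (4, 2); (7/2, -1) → (-7, -1/2)
T3 rotate counter-clockwise with cos θ = -8/17, sin θ = -15/17: (-1, 1/2) → (31/34, 11/17); (-3, -1/2) → (33/34, 49/17); (6, 1) → (-33/17, -98/17); (4, 2) → (-2/17, -76/17); (-7, -1/2) → (97/34, 109/17)
T4 scale by (1, -1): (31/34, 11/17) → (31/34, -11/17); (33/34, 49/17) → (33/34, -49/17); (-33/17, -98/17) → (-33/17, 98/17); (-2/17, -76/17) → (-2/17, 76/17); (97/34, 109/17) → (97/34, -109/17)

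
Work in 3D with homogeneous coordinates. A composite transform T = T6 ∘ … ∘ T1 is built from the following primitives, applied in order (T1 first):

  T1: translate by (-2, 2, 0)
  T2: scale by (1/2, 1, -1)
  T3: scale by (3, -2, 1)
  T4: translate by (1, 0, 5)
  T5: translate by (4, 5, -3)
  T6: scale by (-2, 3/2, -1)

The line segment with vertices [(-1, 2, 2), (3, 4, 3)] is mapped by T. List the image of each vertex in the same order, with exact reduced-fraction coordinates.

T1 translate by (-2, 2, 0): (-1, 2, 2) → (-3, 4, 2); (3, 4, 3) → (1, 6, 3)
T2 scale by (1/2, 1, -1): (-3, 4, 2) → (-3/2, 4, -2); (1, 6, 3) → (1/2, 6, -3)
T3 scale by (3, -2, 1): (-3/2, 4, -2) → (-9/2, -8, -2); (1/2, 6, -3) → (3/2, -12, -3)
T4 translate by (1, 0, 5): (-9/2, -8, -2) → (-7/2, -8, 3); (3/2, -12, -3) → (5/2, -12, 2)
T5 translate by (4, 5, -3): (-7/2, -8, 3) → (1/2, -3, 0); (5/2, -12, 2) → (13/2, -7, -1)
T6 scale by (-2, 3/2, -1): (1/2, -3, 0) → (-1, -9/2, 0); (13/2, -7, -1) → (-13, -21/2, 1)

image vertices: (-1, -9/2, 0), (-13, -21/2, 1)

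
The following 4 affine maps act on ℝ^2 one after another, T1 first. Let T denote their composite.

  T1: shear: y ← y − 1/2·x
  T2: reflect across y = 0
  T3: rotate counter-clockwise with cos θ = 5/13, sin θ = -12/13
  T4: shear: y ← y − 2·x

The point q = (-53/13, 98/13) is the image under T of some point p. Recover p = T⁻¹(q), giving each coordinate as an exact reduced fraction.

p = (-1, 7/2)

T1 = [1 0 0; -1/2 1 0; 0 0 1]
T2·T1 = [1 0 0; 1/2 -1 0; 0 0 1]
T3·…·T1 = [11/13 -12/13 0; -19/26 -5/13 0; 0 0 1]
T4·…·T1 = [11/13 -12/13 0; -63/26 19/13 0; 0 0 1]
det M = -1; M⁻¹ = [-19/13 -12/13 0; -63/26 -11/13 0; 0 0 1]
M⁻¹ · (-53/13, 98/13)ᵀ = (-1, 7/2)ᵀ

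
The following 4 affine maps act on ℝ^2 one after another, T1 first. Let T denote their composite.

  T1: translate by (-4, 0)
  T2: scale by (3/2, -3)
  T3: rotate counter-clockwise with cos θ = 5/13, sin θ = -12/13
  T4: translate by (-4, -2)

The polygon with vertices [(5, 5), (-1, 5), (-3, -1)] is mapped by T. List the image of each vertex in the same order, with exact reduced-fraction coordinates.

image vertices: (-449/26, -119/13), (-539/26, -11/13), (-137/26, 115/13)

T1 translate by (-4, 0): (5, 5) → (1, 5); (-1, 5) → (-5, 5); (-3, -1) → (-7, -1)
T2 scale by (3/2, -3): (1, 5) → (3/2, -15); (-5, 5) → (-15/2, -15); (-7, -1) → (-21/2, 3)
T3 rotate counter-clockwise with cos θ = 5/13, sin θ = -12/13: (3/2, -15) → (-345/26, -93/13); (-15/2, -15) → (-435/26, 15/13); (-21/2, 3) → (-33/26, 141/13)
T4 translate by (-4, -2): (-345/26, -93/13) → (-449/26, -119/13); (-435/26, 15/13) → (-539/26, -11/13); (-33/26, 141/13) → (-137/26, 115/13)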